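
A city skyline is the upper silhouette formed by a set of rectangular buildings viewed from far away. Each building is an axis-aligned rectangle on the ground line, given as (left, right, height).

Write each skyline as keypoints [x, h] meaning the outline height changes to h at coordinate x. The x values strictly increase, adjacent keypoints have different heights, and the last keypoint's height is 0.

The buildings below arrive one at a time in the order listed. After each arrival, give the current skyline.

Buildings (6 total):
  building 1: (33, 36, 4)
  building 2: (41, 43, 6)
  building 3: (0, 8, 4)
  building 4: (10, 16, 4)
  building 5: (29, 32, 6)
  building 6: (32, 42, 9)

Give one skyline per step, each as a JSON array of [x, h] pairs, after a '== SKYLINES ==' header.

== SKYLINES ==
[[33,4],[36,0]]
[[33,4],[36,0],[41,6],[43,0]]
[[0,4],[8,0],[33,4],[36,0],[41,6],[43,0]]
[[0,4],[8,0],[10,4],[16,0],[33,4],[36,0],[41,6],[43,0]]
[[0,4],[8,0],[10,4],[16,0],[29,6],[32,0],[33,4],[36,0],[41,6],[43,0]]
[[0,4],[8,0],[10,4],[16,0],[29,6],[32,9],[42,6],[43,0]]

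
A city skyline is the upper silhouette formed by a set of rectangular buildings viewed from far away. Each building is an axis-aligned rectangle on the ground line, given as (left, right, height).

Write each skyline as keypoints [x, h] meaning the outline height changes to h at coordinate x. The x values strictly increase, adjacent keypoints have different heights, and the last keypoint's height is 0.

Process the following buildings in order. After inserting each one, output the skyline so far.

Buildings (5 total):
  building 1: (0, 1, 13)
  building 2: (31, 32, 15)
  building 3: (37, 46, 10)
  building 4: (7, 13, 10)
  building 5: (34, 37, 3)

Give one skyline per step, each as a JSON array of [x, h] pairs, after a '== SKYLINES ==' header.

== SKYLINES ==
[[0,13],[1,0]]
[[0,13],[1,0],[31,15],[32,0]]
[[0,13],[1,0],[31,15],[32,0],[37,10],[46,0]]
[[0,13],[1,0],[7,10],[13,0],[31,15],[32,0],[37,10],[46,0]]
[[0,13],[1,0],[7,10],[13,0],[31,15],[32,0],[34,3],[37,10],[46,0]]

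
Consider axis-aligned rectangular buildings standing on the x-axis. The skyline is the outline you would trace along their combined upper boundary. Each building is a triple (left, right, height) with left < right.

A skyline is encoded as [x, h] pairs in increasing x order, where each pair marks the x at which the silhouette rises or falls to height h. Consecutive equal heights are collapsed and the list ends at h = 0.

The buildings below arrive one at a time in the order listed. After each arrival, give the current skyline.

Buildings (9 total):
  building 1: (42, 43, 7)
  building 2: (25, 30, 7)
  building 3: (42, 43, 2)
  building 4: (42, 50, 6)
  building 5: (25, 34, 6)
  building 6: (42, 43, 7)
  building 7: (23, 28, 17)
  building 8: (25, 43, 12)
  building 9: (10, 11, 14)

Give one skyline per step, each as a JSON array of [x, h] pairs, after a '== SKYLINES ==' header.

== SKYLINES ==
[[42,7],[43,0]]
[[25,7],[30,0],[42,7],[43,0]]
[[25,7],[30,0],[42,7],[43,0]]
[[25,7],[30,0],[42,7],[43,6],[50,0]]
[[25,7],[30,6],[34,0],[42,7],[43,6],[50,0]]
[[25,7],[30,6],[34,0],[42,7],[43,6],[50,0]]
[[23,17],[28,7],[30,6],[34,0],[42,7],[43,6],[50,0]]
[[23,17],[28,12],[43,6],[50,0]]
[[10,14],[11,0],[23,17],[28,12],[43,6],[50,0]]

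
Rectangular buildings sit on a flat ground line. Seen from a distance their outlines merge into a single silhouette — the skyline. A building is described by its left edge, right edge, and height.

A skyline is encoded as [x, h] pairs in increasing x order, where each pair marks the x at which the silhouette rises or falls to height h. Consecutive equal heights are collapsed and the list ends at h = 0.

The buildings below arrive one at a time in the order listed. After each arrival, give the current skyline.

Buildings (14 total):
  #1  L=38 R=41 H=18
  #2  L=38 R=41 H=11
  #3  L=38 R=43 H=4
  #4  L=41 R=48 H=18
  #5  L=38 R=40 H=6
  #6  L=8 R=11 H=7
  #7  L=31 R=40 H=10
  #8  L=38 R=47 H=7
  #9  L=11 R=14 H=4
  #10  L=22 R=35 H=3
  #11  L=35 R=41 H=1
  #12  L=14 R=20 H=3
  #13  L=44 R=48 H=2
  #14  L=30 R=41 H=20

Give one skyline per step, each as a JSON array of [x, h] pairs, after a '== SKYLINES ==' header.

== SKYLINES ==
[[38,18],[41,0]]
[[38,18],[41,0]]
[[38,18],[41,4],[43,0]]
[[38,18],[48,0]]
[[38,18],[48,0]]
[[8,7],[11,0],[38,18],[48,0]]
[[8,7],[11,0],[31,10],[38,18],[48,0]]
[[8,7],[11,0],[31,10],[38,18],[48,0]]
[[8,7],[11,4],[14,0],[31,10],[38,18],[48,0]]
[[8,7],[11,4],[14,0],[22,3],[31,10],[38,18],[48,0]]
[[8,7],[11,4],[14,0],[22,3],[31,10],[38,18],[48,0]]
[[8,7],[11,4],[14,3],[20,0],[22,3],[31,10],[38,18],[48,0]]
[[8,7],[11,4],[14,3],[20,0],[22,3],[31,10],[38,18],[48,0]]
[[8,7],[11,4],[14,3],[20,0],[22,3],[30,20],[41,18],[48,0]]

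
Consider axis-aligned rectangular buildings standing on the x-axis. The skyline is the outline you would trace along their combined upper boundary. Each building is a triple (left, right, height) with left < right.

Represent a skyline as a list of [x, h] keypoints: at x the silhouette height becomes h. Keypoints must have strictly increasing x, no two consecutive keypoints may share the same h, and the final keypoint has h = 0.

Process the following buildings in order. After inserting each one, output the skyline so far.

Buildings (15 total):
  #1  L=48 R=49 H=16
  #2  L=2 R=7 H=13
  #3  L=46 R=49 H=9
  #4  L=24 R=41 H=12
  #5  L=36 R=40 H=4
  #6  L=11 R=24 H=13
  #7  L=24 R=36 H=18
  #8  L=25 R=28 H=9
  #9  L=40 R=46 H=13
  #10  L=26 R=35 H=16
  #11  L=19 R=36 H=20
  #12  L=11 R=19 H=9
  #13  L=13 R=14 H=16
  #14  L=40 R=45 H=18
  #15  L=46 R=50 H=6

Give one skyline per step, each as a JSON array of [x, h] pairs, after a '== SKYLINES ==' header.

== SKYLINES ==
[[48,16],[49,0]]
[[2,13],[7,0],[48,16],[49,0]]
[[2,13],[7,0],[46,9],[48,16],[49,0]]
[[2,13],[7,0],[24,12],[41,0],[46,9],[48,16],[49,0]]
[[2,13],[7,0],[24,12],[41,0],[46,9],[48,16],[49,0]]
[[2,13],[7,0],[11,13],[24,12],[41,0],[46,9],[48,16],[49,0]]
[[2,13],[7,0],[11,13],[24,18],[36,12],[41,0],[46,9],[48,16],[49,0]]
[[2,13],[7,0],[11,13],[24,18],[36,12],[41,0],[46,9],[48,16],[49,0]]
[[2,13],[7,0],[11,13],[24,18],[36,12],[40,13],[46,9],[48,16],[49,0]]
[[2,13],[7,0],[11,13],[24,18],[36,12],[40,13],[46,9],[48,16],[49,0]]
[[2,13],[7,0],[11,13],[19,20],[36,12],[40,13],[46,9],[48,16],[49,0]]
[[2,13],[7,0],[11,13],[19,20],[36,12],[40,13],[46,9],[48,16],[49,0]]
[[2,13],[7,0],[11,13],[13,16],[14,13],[19,20],[36,12],[40,13],[46,9],[48,16],[49,0]]
[[2,13],[7,0],[11,13],[13,16],[14,13],[19,20],[36,12],[40,18],[45,13],[46,9],[48,16],[49,0]]
[[2,13],[7,0],[11,13],[13,16],[14,13],[19,20],[36,12],[40,18],[45,13],[46,9],[48,16],[49,6],[50,0]]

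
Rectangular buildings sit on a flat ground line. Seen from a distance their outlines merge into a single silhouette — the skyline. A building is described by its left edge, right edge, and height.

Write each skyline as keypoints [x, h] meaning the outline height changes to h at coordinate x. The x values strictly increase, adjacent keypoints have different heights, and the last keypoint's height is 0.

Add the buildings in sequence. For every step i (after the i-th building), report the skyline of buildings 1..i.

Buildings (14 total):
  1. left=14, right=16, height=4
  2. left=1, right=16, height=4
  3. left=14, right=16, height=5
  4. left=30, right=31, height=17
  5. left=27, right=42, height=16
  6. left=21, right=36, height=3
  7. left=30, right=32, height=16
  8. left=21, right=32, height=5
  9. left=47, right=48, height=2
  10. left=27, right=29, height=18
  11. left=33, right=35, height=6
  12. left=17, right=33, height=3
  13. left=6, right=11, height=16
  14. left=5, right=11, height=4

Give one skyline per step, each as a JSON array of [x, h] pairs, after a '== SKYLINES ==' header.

== SKYLINES ==
[[14,4],[16,0]]
[[1,4],[16,0]]
[[1,4],[14,5],[16,0]]
[[1,4],[14,5],[16,0],[30,17],[31,0]]
[[1,4],[14,5],[16,0],[27,16],[30,17],[31,16],[42,0]]
[[1,4],[14,5],[16,0],[21,3],[27,16],[30,17],[31,16],[42,0]]
[[1,4],[14,5],[16,0],[21,3],[27,16],[30,17],[31,16],[42,0]]
[[1,4],[14,5],[16,0],[21,5],[27,16],[30,17],[31,16],[42,0]]
[[1,4],[14,5],[16,0],[21,5],[27,16],[30,17],[31,16],[42,0],[47,2],[48,0]]
[[1,4],[14,5],[16,0],[21,5],[27,18],[29,16],[30,17],[31,16],[42,0],[47,2],[48,0]]
[[1,4],[14,5],[16,0],[21,5],[27,18],[29,16],[30,17],[31,16],[42,0],[47,2],[48,0]]
[[1,4],[14,5],[16,0],[17,3],[21,5],[27,18],[29,16],[30,17],[31,16],[42,0],[47,2],[48,0]]
[[1,4],[6,16],[11,4],[14,5],[16,0],[17,3],[21,5],[27,18],[29,16],[30,17],[31,16],[42,0],[47,2],[48,0]]
[[1,4],[6,16],[11,4],[14,5],[16,0],[17,3],[21,5],[27,18],[29,16],[30,17],[31,16],[42,0],[47,2],[48,0]]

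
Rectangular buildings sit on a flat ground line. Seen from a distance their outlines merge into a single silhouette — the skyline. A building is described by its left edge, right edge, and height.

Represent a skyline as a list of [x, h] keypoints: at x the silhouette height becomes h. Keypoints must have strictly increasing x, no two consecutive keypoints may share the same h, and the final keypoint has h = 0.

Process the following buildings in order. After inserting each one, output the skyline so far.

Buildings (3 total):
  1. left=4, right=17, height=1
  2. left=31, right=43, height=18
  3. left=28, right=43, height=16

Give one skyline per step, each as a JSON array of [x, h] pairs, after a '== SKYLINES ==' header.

== SKYLINES ==
[[4,1],[17,0]]
[[4,1],[17,0],[31,18],[43,0]]
[[4,1],[17,0],[28,16],[31,18],[43,0]]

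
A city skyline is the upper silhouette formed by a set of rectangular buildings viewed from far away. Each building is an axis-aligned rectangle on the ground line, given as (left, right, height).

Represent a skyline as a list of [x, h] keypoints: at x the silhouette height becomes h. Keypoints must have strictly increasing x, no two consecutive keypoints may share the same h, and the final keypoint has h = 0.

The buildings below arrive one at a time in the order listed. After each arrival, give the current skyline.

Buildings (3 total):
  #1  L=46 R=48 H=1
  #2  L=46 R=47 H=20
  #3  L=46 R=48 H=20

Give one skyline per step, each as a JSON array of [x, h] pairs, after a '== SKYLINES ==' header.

== SKYLINES ==
[[46,1],[48,0]]
[[46,20],[47,1],[48,0]]
[[46,20],[48,0]]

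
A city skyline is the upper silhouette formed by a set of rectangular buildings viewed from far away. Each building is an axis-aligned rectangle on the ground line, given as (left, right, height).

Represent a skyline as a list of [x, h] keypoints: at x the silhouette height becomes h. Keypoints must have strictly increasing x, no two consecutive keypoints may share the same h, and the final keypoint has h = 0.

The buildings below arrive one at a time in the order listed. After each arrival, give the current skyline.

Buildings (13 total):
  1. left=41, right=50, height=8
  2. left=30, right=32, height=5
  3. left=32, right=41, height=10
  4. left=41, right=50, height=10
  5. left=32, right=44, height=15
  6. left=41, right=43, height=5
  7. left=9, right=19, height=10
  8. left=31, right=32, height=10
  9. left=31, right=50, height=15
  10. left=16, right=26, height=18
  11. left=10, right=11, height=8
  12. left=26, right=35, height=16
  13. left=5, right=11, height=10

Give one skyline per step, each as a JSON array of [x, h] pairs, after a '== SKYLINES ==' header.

== SKYLINES ==
[[41,8],[50,0]]
[[30,5],[32,0],[41,8],[50,0]]
[[30,5],[32,10],[41,8],[50,0]]
[[30,5],[32,10],[50,0]]
[[30,5],[32,15],[44,10],[50,0]]
[[30,5],[32,15],[44,10],[50,0]]
[[9,10],[19,0],[30,5],[32,15],[44,10],[50,0]]
[[9,10],[19,0],[30,5],[31,10],[32,15],[44,10],[50,0]]
[[9,10],[19,0],[30,5],[31,15],[50,0]]
[[9,10],[16,18],[26,0],[30,5],[31,15],[50,0]]
[[9,10],[16,18],[26,0],[30,5],[31,15],[50,0]]
[[9,10],[16,18],[26,16],[35,15],[50,0]]
[[5,10],[16,18],[26,16],[35,15],[50,0]]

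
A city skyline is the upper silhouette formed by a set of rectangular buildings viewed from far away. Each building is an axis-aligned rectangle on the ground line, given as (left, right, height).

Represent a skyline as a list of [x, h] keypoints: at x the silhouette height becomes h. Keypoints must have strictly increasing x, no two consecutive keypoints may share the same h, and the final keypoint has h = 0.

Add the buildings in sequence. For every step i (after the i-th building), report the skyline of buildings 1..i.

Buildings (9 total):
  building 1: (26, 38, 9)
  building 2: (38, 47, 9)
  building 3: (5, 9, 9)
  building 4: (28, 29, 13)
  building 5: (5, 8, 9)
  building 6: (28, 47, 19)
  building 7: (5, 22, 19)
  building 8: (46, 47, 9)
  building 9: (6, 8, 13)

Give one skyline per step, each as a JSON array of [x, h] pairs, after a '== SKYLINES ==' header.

== SKYLINES ==
[[26,9],[38,0]]
[[26,9],[47,0]]
[[5,9],[9,0],[26,9],[47,0]]
[[5,9],[9,0],[26,9],[28,13],[29,9],[47,0]]
[[5,9],[9,0],[26,9],[28,13],[29,9],[47,0]]
[[5,9],[9,0],[26,9],[28,19],[47,0]]
[[5,19],[22,0],[26,9],[28,19],[47,0]]
[[5,19],[22,0],[26,9],[28,19],[47,0]]
[[5,19],[22,0],[26,9],[28,19],[47,0]]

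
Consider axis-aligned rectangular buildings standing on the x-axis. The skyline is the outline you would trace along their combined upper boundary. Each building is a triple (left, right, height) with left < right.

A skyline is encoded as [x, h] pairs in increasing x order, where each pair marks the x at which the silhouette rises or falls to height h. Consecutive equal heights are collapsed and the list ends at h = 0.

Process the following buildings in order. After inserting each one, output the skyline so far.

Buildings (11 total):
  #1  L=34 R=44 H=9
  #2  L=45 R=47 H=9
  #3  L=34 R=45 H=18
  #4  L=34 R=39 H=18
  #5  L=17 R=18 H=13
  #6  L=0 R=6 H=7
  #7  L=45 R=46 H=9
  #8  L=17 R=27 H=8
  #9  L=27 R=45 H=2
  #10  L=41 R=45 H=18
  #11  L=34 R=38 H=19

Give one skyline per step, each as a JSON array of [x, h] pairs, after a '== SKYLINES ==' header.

== SKYLINES ==
[[34,9],[44,0]]
[[34,9],[44,0],[45,9],[47,0]]
[[34,18],[45,9],[47,0]]
[[34,18],[45,9],[47,0]]
[[17,13],[18,0],[34,18],[45,9],[47,0]]
[[0,7],[6,0],[17,13],[18,0],[34,18],[45,9],[47,0]]
[[0,7],[6,0],[17,13],[18,0],[34,18],[45,9],[47,0]]
[[0,7],[6,0],[17,13],[18,8],[27,0],[34,18],[45,9],[47,0]]
[[0,7],[6,0],[17,13],[18,8],[27,2],[34,18],[45,9],[47,0]]
[[0,7],[6,0],[17,13],[18,8],[27,2],[34,18],[45,9],[47,0]]
[[0,7],[6,0],[17,13],[18,8],[27,2],[34,19],[38,18],[45,9],[47,0]]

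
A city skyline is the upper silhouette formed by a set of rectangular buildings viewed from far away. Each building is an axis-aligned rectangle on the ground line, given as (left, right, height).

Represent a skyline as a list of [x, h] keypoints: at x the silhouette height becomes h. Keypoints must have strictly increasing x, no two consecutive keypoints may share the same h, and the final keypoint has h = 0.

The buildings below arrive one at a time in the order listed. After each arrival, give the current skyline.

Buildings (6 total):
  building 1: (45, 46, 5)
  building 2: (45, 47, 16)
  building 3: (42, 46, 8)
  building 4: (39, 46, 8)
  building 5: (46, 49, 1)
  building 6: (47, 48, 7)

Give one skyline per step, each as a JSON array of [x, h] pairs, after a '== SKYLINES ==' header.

== SKYLINES ==
[[45,5],[46,0]]
[[45,16],[47,0]]
[[42,8],[45,16],[47,0]]
[[39,8],[45,16],[47,0]]
[[39,8],[45,16],[47,1],[49,0]]
[[39,8],[45,16],[47,7],[48,1],[49,0]]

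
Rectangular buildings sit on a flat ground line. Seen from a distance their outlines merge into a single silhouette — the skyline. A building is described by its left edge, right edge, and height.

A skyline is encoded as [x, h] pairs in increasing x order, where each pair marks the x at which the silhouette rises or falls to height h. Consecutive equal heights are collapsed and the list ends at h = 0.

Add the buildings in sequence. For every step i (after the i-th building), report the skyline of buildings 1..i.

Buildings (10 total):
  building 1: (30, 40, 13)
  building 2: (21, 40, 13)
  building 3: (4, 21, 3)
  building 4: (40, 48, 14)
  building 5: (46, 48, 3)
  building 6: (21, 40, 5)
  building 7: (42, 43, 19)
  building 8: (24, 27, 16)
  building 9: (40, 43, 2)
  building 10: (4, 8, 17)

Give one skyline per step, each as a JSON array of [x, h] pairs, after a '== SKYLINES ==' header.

== SKYLINES ==
[[30,13],[40,0]]
[[21,13],[40,0]]
[[4,3],[21,13],[40,0]]
[[4,3],[21,13],[40,14],[48,0]]
[[4,3],[21,13],[40,14],[48,0]]
[[4,3],[21,13],[40,14],[48,0]]
[[4,3],[21,13],[40,14],[42,19],[43,14],[48,0]]
[[4,3],[21,13],[24,16],[27,13],[40,14],[42,19],[43,14],[48,0]]
[[4,3],[21,13],[24,16],[27,13],[40,14],[42,19],[43,14],[48,0]]
[[4,17],[8,3],[21,13],[24,16],[27,13],[40,14],[42,19],[43,14],[48,0]]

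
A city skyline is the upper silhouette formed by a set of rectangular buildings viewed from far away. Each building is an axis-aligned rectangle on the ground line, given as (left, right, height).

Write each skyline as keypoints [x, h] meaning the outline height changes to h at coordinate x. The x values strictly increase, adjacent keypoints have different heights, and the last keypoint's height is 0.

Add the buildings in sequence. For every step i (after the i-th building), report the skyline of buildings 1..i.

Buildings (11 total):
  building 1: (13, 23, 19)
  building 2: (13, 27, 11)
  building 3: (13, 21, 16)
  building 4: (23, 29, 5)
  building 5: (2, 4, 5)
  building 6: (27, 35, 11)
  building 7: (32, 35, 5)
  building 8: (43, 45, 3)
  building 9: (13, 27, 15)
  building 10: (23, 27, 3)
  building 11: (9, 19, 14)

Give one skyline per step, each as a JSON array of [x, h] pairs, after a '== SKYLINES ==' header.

== SKYLINES ==
[[13,19],[23,0]]
[[13,19],[23,11],[27,0]]
[[13,19],[23,11],[27,0]]
[[13,19],[23,11],[27,5],[29,0]]
[[2,5],[4,0],[13,19],[23,11],[27,5],[29,0]]
[[2,5],[4,0],[13,19],[23,11],[35,0]]
[[2,5],[4,0],[13,19],[23,11],[35,0]]
[[2,5],[4,0],[13,19],[23,11],[35,0],[43,3],[45,0]]
[[2,5],[4,0],[13,19],[23,15],[27,11],[35,0],[43,3],[45,0]]
[[2,5],[4,0],[13,19],[23,15],[27,11],[35,0],[43,3],[45,0]]
[[2,5],[4,0],[9,14],[13,19],[23,15],[27,11],[35,0],[43,3],[45,0]]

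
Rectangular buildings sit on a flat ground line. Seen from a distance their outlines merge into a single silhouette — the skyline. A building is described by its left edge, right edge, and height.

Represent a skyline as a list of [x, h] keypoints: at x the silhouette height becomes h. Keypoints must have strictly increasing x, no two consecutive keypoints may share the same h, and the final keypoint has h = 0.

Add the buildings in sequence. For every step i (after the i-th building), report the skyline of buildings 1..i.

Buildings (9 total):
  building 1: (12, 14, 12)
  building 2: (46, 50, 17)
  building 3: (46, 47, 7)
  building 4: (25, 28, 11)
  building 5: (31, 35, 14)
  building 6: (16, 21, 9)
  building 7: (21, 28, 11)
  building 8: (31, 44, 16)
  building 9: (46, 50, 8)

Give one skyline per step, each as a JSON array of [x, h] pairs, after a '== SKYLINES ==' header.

== SKYLINES ==
[[12,12],[14,0]]
[[12,12],[14,0],[46,17],[50,0]]
[[12,12],[14,0],[46,17],[50,0]]
[[12,12],[14,0],[25,11],[28,0],[46,17],[50,0]]
[[12,12],[14,0],[25,11],[28,0],[31,14],[35,0],[46,17],[50,0]]
[[12,12],[14,0],[16,9],[21,0],[25,11],[28,0],[31,14],[35,0],[46,17],[50,0]]
[[12,12],[14,0],[16,9],[21,11],[28,0],[31,14],[35,0],[46,17],[50,0]]
[[12,12],[14,0],[16,9],[21,11],[28,0],[31,16],[44,0],[46,17],[50,0]]
[[12,12],[14,0],[16,9],[21,11],[28,0],[31,16],[44,0],[46,17],[50,0]]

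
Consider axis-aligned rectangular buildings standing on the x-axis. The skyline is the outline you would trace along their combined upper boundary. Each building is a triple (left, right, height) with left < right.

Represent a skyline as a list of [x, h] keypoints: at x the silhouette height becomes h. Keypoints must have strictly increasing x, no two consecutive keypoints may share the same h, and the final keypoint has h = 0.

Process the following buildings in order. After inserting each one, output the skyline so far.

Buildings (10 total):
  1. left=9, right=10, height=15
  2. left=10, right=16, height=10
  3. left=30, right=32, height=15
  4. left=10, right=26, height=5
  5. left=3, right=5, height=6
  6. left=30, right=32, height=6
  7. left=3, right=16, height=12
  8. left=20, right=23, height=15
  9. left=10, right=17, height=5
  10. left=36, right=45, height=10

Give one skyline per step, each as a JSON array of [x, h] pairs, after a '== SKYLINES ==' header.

== SKYLINES ==
[[9,15],[10,0]]
[[9,15],[10,10],[16,0]]
[[9,15],[10,10],[16,0],[30,15],[32,0]]
[[9,15],[10,10],[16,5],[26,0],[30,15],[32,0]]
[[3,6],[5,0],[9,15],[10,10],[16,5],[26,0],[30,15],[32,0]]
[[3,6],[5,0],[9,15],[10,10],[16,5],[26,0],[30,15],[32,0]]
[[3,12],[9,15],[10,12],[16,5],[26,0],[30,15],[32,0]]
[[3,12],[9,15],[10,12],[16,5],[20,15],[23,5],[26,0],[30,15],[32,0]]
[[3,12],[9,15],[10,12],[16,5],[20,15],[23,5],[26,0],[30,15],[32,0]]
[[3,12],[9,15],[10,12],[16,5],[20,15],[23,5],[26,0],[30,15],[32,0],[36,10],[45,0]]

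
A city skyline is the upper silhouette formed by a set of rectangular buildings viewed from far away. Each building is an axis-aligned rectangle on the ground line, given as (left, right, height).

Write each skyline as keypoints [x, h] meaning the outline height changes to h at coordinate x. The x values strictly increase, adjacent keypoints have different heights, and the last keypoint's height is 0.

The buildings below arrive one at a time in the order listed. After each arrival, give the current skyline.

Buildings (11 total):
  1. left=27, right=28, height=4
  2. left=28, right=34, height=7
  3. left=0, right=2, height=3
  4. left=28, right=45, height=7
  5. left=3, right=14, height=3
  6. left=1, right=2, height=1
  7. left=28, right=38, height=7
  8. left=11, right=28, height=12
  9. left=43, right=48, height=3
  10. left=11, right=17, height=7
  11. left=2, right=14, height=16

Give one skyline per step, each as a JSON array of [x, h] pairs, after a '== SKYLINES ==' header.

== SKYLINES ==
[[27,4],[28,0]]
[[27,4],[28,7],[34,0]]
[[0,3],[2,0],[27,4],[28,7],[34,0]]
[[0,3],[2,0],[27,4],[28,7],[45,0]]
[[0,3],[2,0],[3,3],[14,0],[27,4],[28,7],[45,0]]
[[0,3],[2,0],[3,3],[14,0],[27,4],[28,7],[45,0]]
[[0,3],[2,0],[3,3],[14,0],[27,4],[28,7],[45,0]]
[[0,3],[2,0],[3,3],[11,12],[28,7],[45,0]]
[[0,3],[2,0],[3,3],[11,12],[28,7],[45,3],[48,0]]
[[0,3],[2,0],[3,3],[11,12],[28,7],[45,3],[48,0]]
[[0,3],[2,16],[14,12],[28,7],[45,3],[48,0]]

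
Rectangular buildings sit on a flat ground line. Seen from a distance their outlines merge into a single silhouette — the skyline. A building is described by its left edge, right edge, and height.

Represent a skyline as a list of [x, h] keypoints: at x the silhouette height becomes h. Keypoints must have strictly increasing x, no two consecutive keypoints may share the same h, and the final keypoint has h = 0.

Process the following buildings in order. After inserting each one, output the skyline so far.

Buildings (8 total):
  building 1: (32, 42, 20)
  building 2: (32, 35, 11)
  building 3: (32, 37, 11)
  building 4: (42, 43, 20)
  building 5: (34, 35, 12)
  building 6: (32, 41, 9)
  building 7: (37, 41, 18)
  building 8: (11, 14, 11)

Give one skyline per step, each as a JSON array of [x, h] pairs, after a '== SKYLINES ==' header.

== SKYLINES ==
[[32,20],[42,0]]
[[32,20],[42,0]]
[[32,20],[42,0]]
[[32,20],[43,0]]
[[32,20],[43,0]]
[[32,20],[43,0]]
[[32,20],[43,0]]
[[11,11],[14,0],[32,20],[43,0]]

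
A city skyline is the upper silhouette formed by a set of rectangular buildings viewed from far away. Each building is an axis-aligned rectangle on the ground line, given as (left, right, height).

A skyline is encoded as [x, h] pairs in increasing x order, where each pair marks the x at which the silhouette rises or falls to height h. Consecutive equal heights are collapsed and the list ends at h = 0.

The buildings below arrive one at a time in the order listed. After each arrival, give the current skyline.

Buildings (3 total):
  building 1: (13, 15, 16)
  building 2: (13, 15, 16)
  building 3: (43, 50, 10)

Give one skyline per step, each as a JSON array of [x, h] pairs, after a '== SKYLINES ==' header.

== SKYLINES ==
[[13,16],[15,0]]
[[13,16],[15,0]]
[[13,16],[15,0],[43,10],[50,0]]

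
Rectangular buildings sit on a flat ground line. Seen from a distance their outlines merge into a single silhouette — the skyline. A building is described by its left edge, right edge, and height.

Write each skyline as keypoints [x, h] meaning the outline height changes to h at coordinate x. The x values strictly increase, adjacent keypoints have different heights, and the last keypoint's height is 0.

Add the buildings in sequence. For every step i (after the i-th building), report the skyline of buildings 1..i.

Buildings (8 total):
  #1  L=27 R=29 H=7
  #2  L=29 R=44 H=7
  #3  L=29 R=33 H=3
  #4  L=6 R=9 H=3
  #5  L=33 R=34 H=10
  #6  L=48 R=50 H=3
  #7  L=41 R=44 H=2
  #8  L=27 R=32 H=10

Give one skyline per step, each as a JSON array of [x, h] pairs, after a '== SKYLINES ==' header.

== SKYLINES ==
[[27,7],[29,0]]
[[27,7],[44,0]]
[[27,7],[44,0]]
[[6,3],[9,0],[27,7],[44,0]]
[[6,3],[9,0],[27,7],[33,10],[34,7],[44,0]]
[[6,3],[9,0],[27,7],[33,10],[34,7],[44,0],[48,3],[50,0]]
[[6,3],[9,0],[27,7],[33,10],[34,7],[44,0],[48,3],[50,0]]
[[6,3],[9,0],[27,10],[32,7],[33,10],[34,7],[44,0],[48,3],[50,0]]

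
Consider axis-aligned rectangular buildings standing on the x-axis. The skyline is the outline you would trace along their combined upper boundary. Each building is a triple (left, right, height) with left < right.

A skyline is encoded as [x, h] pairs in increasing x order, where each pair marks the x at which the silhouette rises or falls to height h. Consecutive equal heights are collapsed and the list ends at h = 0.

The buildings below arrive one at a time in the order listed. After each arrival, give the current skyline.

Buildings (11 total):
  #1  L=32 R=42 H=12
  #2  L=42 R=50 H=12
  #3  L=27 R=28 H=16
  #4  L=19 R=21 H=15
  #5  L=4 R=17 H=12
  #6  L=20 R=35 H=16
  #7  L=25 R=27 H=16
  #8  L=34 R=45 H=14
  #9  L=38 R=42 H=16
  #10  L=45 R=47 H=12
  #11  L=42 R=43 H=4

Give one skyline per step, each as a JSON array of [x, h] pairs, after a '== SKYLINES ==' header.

== SKYLINES ==
[[32,12],[42,0]]
[[32,12],[50,0]]
[[27,16],[28,0],[32,12],[50,0]]
[[19,15],[21,0],[27,16],[28,0],[32,12],[50,0]]
[[4,12],[17,0],[19,15],[21,0],[27,16],[28,0],[32,12],[50,0]]
[[4,12],[17,0],[19,15],[20,16],[35,12],[50,0]]
[[4,12],[17,0],[19,15],[20,16],[35,12],[50,0]]
[[4,12],[17,0],[19,15],[20,16],[35,14],[45,12],[50,0]]
[[4,12],[17,0],[19,15],[20,16],[35,14],[38,16],[42,14],[45,12],[50,0]]
[[4,12],[17,0],[19,15],[20,16],[35,14],[38,16],[42,14],[45,12],[50,0]]
[[4,12],[17,0],[19,15],[20,16],[35,14],[38,16],[42,14],[45,12],[50,0]]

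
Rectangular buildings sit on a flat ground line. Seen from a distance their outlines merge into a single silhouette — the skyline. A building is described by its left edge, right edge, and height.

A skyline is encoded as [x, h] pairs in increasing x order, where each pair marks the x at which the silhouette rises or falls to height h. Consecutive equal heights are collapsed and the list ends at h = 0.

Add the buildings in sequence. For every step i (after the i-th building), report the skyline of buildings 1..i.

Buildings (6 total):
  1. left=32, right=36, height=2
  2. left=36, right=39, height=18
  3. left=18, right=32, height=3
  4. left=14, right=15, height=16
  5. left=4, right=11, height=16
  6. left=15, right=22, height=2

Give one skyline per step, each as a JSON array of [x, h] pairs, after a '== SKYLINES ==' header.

== SKYLINES ==
[[32,2],[36,0]]
[[32,2],[36,18],[39,0]]
[[18,3],[32,2],[36,18],[39,0]]
[[14,16],[15,0],[18,3],[32,2],[36,18],[39,0]]
[[4,16],[11,0],[14,16],[15,0],[18,3],[32,2],[36,18],[39,0]]
[[4,16],[11,0],[14,16],[15,2],[18,3],[32,2],[36,18],[39,0]]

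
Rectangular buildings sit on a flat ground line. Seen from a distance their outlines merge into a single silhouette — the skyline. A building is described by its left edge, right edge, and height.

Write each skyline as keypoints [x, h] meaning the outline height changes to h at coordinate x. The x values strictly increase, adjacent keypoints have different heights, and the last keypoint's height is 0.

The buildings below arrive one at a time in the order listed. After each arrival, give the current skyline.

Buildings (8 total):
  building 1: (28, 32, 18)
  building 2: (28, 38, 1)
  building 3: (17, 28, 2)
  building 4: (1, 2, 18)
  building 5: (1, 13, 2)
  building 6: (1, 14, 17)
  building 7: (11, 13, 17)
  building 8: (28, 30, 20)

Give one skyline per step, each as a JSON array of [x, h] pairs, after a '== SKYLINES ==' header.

== SKYLINES ==
[[28,18],[32,0]]
[[28,18],[32,1],[38,0]]
[[17,2],[28,18],[32,1],[38,0]]
[[1,18],[2,0],[17,2],[28,18],[32,1],[38,0]]
[[1,18],[2,2],[13,0],[17,2],[28,18],[32,1],[38,0]]
[[1,18],[2,17],[14,0],[17,2],[28,18],[32,1],[38,0]]
[[1,18],[2,17],[14,0],[17,2],[28,18],[32,1],[38,0]]
[[1,18],[2,17],[14,0],[17,2],[28,20],[30,18],[32,1],[38,0]]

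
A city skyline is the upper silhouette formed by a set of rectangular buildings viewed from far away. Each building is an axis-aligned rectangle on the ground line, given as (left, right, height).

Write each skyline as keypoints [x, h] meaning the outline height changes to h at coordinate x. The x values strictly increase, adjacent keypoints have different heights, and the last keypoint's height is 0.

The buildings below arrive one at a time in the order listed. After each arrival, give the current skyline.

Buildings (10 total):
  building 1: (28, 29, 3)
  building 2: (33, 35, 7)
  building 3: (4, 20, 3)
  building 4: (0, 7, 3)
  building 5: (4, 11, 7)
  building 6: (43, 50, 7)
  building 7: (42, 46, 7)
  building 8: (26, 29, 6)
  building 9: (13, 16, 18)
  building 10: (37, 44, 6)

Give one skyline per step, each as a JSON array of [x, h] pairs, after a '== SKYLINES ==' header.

== SKYLINES ==
[[28,3],[29,0]]
[[28,3],[29,0],[33,7],[35,0]]
[[4,3],[20,0],[28,3],[29,0],[33,7],[35,0]]
[[0,3],[20,0],[28,3],[29,0],[33,7],[35,0]]
[[0,3],[4,7],[11,3],[20,0],[28,3],[29,0],[33,7],[35,0]]
[[0,3],[4,7],[11,3],[20,0],[28,3],[29,0],[33,7],[35,0],[43,7],[50,0]]
[[0,3],[4,7],[11,3],[20,0],[28,3],[29,0],[33,7],[35,0],[42,7],[50,0]]
[[0,3],[4,7],[11,3],[20,0],[26,6],[29,0],[33,7],[35,0],[42,7],[50,0]]
[[0,3],[4,7],[11,3],[13,18],[16,3],[20,0],[26,6],[29,0],[33,7],[35,0],[42,7],[50,0]]
[[0,3],[4,7],[11,3],[13,18],[16,3],[20,0],[26,6],[29,0],[33,7],[35,0],[37,6],[42,7],[50,0]]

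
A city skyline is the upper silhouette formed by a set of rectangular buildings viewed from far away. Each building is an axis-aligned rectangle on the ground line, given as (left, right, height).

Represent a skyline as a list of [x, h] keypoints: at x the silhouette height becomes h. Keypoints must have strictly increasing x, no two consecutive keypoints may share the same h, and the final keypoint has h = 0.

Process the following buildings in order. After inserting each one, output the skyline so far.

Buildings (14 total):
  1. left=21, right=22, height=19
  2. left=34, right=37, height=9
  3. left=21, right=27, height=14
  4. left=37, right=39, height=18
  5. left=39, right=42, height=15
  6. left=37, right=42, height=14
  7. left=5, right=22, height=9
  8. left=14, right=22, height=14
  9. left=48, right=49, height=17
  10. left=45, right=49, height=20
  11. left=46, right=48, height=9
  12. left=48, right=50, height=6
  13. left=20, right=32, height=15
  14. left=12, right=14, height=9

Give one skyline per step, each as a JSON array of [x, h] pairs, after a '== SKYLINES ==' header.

== SKYLINES ==
[[21,19],[22,0]]
[[21,19],[22,0],[34,9],[37,0]]
[[21,19],[22,14],[27,0],[34,9],[37,0]]
[[21,19],[22,14],[27,0],[34,9],[37,18],[39,0]]
[[21,19],[22,14],[27,0],[34,9],[37,18],[39,15],[42,0]]
[[21,19],[22,14],[27,0],[34,9],[37,18],[39,15],[42,0]]
[[5,9],[21,19],[22,14],[27,0],[34,9],[37,18],[39,15],[42,0]]
[[5,9],[14,14],[21,19],[22,14],[27,0],[34,9],[37,18],[39,15],[42,0]]
[[5,9],[14,14],[21,19],[22,14],[27,0],[34,9],[37,18],[39,15],[42,0],[48,17],[49,0]]
[[5,9],[14,14],[21,19],[22,14],[27,0],[34,9],[37,18],[39,15],[42,0],[45,20],[49,0]]
[[5,9],[14,14],[21,19],[22,14],[27,0],[34,9],[37,18],[39,15],[42,0],[45,20],[49,0]]
[[5,9],[14,14],[21,19],[22,14],[27,0],[34,9],[37,18],[39,15],[42,0],[45,20],[49,6],[50,0]]
[[5,9],[14,14],[20,15],[21,19],[22,15],[32,0],[34,9],[37,18],[39,15],[42,0],[45,20],[49,6],[50,0]]
[[5,9],[14,14],[20,15],[21,19],[22,15],[32,0],[34,9],[37,18],[39,15],[42,0],[45,20],[49,6],[50,0]]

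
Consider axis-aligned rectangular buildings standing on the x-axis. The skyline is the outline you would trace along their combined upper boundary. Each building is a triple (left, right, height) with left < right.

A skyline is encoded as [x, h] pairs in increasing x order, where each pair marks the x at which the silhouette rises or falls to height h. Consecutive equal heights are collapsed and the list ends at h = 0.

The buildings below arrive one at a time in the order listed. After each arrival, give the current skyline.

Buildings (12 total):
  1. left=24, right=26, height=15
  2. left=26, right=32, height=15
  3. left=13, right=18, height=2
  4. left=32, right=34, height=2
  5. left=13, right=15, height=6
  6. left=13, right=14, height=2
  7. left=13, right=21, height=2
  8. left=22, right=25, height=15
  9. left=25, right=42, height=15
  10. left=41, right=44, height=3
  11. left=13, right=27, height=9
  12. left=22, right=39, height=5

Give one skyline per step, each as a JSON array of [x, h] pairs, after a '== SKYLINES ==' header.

== SKYLINES ==
[[24,15],[26,0]]
[[24,15],[32,0]]
[[13,2],[18,0],[24,15],[32,0]]
[[13,2],[18,0],[24,15],[32,2],[34,0]]
[[13,6],[15,2],[18,0],[24,15],[32,2],[34,0]]
[[13,6],[15,2],[18,0],[24,15],[32,2],[34,0]]
[[13,6],[15,2],[21,0],[24,15],[32,2],[34,0]]
[[13,6],[15,2],[21,0],[22,15],[32,2],[34,0]]
[[13,6],[15,2],[21,0],[22,15],[42,0]]
[[13,6],[15,2],[21,0],[22,15],[42,3],[44,0]]
[[13,9],[22,15],[42,3],[44,0]]
[[13,9],[22,15],[42,3],[44,0]]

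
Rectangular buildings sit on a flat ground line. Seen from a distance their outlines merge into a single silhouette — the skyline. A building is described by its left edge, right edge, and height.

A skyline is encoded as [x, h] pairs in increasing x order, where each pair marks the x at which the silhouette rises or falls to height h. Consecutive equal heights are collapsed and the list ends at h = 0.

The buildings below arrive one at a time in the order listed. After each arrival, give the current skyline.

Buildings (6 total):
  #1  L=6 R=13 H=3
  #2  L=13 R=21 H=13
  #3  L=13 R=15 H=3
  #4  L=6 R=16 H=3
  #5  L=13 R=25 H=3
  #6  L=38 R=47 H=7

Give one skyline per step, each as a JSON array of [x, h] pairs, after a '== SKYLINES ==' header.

== SKYLINES ==
[[6,3],[13,0]]
[[6,3],[13,13],[21,0]]
[[6,3],[13,13],[21,0]]
[[6,3],[13,13],[21,0]]
[[6,3],[13,13],[21,3],[25,0]]
[[6,3],[13,13],[21,3],[25,0],[38,7],[47,0]]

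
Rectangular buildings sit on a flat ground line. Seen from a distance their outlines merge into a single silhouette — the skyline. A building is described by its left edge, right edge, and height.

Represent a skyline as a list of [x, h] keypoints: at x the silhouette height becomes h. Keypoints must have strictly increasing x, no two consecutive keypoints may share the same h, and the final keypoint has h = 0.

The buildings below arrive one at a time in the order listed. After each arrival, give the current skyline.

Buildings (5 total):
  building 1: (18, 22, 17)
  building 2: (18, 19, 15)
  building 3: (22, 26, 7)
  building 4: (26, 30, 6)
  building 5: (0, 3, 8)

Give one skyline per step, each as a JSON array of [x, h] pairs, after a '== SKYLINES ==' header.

== SKYLINES ==
[[18,17],[22,0]]
[[18,17],[22,0]]
[[18,17],[22,7],[26,0]]
[[18,17],[22,7],[26,6],[30,0]]
[[0,8],[3,0],[18,17],[22,7],[26,6],[30,0]]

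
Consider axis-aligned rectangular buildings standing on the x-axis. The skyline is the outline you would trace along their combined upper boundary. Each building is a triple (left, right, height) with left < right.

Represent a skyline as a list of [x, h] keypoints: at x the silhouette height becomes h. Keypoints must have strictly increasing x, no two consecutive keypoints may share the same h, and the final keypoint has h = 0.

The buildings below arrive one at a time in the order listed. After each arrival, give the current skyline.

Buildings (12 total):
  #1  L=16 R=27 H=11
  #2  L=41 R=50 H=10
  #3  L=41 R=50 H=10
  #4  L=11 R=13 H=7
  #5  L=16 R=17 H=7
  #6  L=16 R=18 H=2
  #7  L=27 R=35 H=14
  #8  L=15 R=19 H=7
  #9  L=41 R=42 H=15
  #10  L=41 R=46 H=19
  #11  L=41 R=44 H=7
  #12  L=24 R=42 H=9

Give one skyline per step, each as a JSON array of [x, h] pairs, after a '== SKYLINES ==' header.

== SKYLINES ==
[[16,11],[27,0]]
[[16,11],[27,0],[41,10],[50,0]]
[[16,11],[27,0],[41,10],[50,0]]
[[11,7],[13,0],[16,11],[27,0],[41,10],[50,0]]
[[11,7],[13,0],[16,11],[27,0],[41,10],[50,0]]
[[11,7],[13,0],[16,11],[27,0],[41,10],[50,0]]
[[11,7],[13,0],[16,11],[27,14],[35,0],[41,10],[50,0]]
[[11,7],[13,0],[15,7],[16,11],[27,14],[35,0],[41,10],[50,0]]
[[11,7],[13,0],[15,7],[16,11],[27,14],[35,0],[41,15],[42,10],[50,0]]
[[11,7],[13,0],[15,7],[16,11],[27,14],[35,0],[41,19],[46,10],[50,0]]
[[11,7],[13,0],[15,7],[16,11],[27,14],[35,0],[41,19],[46,10],[50,0]]
[[11,7],[13,0],[15,7],[16,11],[27,14],[35,9],[41,19],[46,10],[50,0]]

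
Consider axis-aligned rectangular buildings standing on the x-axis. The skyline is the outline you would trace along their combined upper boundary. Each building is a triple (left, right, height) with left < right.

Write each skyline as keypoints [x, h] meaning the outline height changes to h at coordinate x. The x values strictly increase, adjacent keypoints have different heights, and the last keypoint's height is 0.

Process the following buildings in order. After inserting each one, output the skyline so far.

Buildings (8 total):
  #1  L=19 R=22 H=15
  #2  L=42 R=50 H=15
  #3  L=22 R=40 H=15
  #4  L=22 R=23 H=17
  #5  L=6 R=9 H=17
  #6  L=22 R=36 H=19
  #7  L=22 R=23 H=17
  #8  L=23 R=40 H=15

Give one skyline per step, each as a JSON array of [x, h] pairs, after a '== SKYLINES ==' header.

== SKYLINES ==
[[19,15],[22,0]]
[[19,15],[22,0],[42,15],[50,0]]
[[19,15],[40,0],[42,15],[50,0]]
[[19,15],[22,17],[23,15],[40,0],[42,15],[50,0]]
[[6,17],[9,0],[19,15],[22,17],[23,15],[40,0],[42,15],[50,0]]
[[6,17],[9,0],[19,15],[22,19],[36,15],[40,0],[42,15],[50,0]]
[[6,17],[9,0],[19,15],[22,19],[36,15],[40,0],[42,15],[50,0]]
[[6,17],[9,0],[19,15],[22,19],[36,15],[40,0],[42,15],[50,0]]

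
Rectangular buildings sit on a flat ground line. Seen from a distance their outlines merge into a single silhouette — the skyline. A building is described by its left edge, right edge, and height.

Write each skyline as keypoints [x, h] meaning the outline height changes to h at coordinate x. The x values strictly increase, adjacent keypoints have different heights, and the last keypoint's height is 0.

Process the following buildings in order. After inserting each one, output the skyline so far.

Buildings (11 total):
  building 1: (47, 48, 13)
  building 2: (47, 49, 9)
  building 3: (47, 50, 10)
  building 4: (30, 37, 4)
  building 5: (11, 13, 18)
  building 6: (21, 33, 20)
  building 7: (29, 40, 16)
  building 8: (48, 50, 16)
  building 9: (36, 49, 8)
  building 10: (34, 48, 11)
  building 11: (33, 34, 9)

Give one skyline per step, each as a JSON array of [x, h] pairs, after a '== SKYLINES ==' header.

== SKYLINES ==
[[47,13],[48,0]]
[[47,13],[48,9],[49,0]]
[[47,13],[48,10],[50,0]]
[[30,4],[37,0],[47,13],[48,10],[50,0]]
[[11,18],[13,0],[30,4],[37,0],[47,13],[48,10],[50,0]]
[[11,18],[13,0],[21,20],[33,4],[37,0],[47,13],[48,10],[50,0]]
[[11,18],[13,0],[21,20],[33,16],[40,0],[47,13],[48,10],[50,0]]
[[11,18],[13,0],[21,20],[33,16],[40,0],[47,13],[48,16],[50,0]]
[[11,18],[13,0],[21,20],[33,16],[40,8],[47,13],[48,16],[50,0]]
[[11,18],[13,0],[21,20],[33,16],[40,11],[47,13],[48,16],[50,0]]
[[11,18],[13,0],[21,20],[33,16],[40,11],[47,13],[48,16],[50,0]]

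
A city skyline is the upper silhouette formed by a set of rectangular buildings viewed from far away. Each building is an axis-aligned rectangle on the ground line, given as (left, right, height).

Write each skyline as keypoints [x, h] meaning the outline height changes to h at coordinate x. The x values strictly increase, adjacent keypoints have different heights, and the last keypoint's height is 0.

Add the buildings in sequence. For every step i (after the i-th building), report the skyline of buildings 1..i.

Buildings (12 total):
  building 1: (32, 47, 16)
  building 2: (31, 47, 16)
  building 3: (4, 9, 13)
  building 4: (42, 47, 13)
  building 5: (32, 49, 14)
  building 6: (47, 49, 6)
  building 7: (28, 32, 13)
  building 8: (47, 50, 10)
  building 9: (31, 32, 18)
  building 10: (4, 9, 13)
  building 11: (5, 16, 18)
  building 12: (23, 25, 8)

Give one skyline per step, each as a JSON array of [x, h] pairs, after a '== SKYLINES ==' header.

== SKYLINES ==
[[32,16],[47,0]]
[[31,16],[47,0]]
[[4,13],[9,0],[31,16],[47,0]]
[[4,13],[9,0],[31,16],[47,0]]
[[4,13],[9,0],[31,16],[47,14],[49,0]]
[[4,13],[9,0],[31,16],[47,14],[49,0]]
[[4,13],[9,0],[28,13],[31,16],[47,14],[49,0]]
[[4,13],[9,0],[28,13],[31,16],[47,14],[49,10],[50,0]]
[[4,13],[9,0],[28,13],[31,18],[32,16],[47,14],[49,10],[50,0]]
[[4,13],[9,0],[28,13],[31,18],[32,16],[47,14],[49,10],[50,0]]
[[4,13],[5,18],[16,0],[28,13],[31,18],[32,16],[47,14],[49,10],[50,0]]
[[4,13],[5,18],[16,0],[23,8],[25,0],[28,13],[31,18],[32,16],[47,14],[49,10],[50,0]]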